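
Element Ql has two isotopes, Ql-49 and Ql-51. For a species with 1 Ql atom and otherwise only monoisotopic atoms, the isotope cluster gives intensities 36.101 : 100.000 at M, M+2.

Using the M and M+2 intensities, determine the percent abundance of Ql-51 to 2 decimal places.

If p is the fraction of Ql that is Ql-49, then I(M+2)/I(M) = [C(1,1)·p^0·(1−p)] / p^1 = 1·(1−p)/p = 100.000/36.101 = 2.7700
(1−p)/p = 2.7700/1 = 2.7700  ⇒  p = 1/(1 + 2.7700) = 0.2653
Ql-49: 26.53%, Ql-51: 73.47%.

73.47%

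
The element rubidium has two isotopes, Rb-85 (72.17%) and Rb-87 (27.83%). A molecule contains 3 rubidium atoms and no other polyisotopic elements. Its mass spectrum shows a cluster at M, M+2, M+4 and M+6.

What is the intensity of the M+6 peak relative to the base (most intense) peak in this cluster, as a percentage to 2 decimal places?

Binomial terms of (0.7217 + 0.2783)^3: M 0.3759, M+2 0.4349, M+4 0.1677, M+6 0.0216 → M+2 is the base peak.
P(M+2) = C(3,1) × 0.7217^2 × 0.2783^1 = 3 × 0.52085089 × 0.2783 = 0.434858 (base)
P(M+6) = C(3,3) × 0.7217^0 × 0.2783^3 = 1 × 1.0000 × 0.02155458 = 0.021555
Relative intensity = 0.021555 / 0.434858 × 100 = 4.96

4.96%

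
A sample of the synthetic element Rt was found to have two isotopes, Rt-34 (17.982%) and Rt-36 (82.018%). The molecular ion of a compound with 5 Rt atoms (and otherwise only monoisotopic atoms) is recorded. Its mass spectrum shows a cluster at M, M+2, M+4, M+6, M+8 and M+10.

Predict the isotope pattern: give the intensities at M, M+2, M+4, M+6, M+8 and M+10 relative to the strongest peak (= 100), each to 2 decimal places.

0.05 : 1.05 : 9.61 : 43.85 : 100.00 : 91.22

Each Rt atom is independently Rt-34 (p = 0.17982) or Rt-36 (q = 0.82018); the cluster is the binomial expansion (p + q)^5.
P(M) = 0.17982^5 = 0.000188
P(M+2) = 5 × 0.17982^4 × 0.82018^1 = 0.004288
P(M+4) = 10 × 0.17982^3 × 0.82018^2 = 0.039114
P(M+6) = 10 × 0.17982^2 × 0.82018^3 = 0.178404
P(M+8) = 5 × 0.17982^1 × 0.82018^4 = 0.406860
P(M+10) = 0.82018^5 = 0.371147
The M+8 peak is largest (0.406860); scaling to 100 gives 0.05 : 1.05 : 9.61 : 43.85 : 100.00 : 91.22.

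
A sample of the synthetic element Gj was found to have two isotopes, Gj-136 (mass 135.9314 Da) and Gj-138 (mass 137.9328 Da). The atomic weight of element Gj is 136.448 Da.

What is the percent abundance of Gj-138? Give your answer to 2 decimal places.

25.81%

With x = fraction of Gj-136 (so Gj-138 is 1 − x):
135.9314·x + 137.9328·(1 − x) = 136.448
(135.9314 − 137.9328)·x = 136.448 − 137.9328
x = -1.4848 / -2.0014 = 0.74188 → 74.19% Gj-136, 25.81% Gj-138.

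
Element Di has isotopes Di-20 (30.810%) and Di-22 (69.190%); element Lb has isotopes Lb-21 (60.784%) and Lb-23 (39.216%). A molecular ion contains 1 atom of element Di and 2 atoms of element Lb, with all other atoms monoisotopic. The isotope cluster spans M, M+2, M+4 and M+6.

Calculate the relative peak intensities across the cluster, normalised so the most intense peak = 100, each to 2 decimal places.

28.28 : 100.00 : 93.72 : 26.44

Element Di pattern (n=1): 0.3081 : 0.6919
Element Lb pattern (n=2): 0.36946947 : 0.47674107 : 0.15378947
Convolve the two distributions (both contribute in 2-u steps):
  M: 0.3081×0.36946947 = 0.113834
  M+2: 0.3081×0.47674107 + 0.6919×0.36946947 = 0.402520
  M+4: 0.3081×0.15378947 + 0.6919×0.47674107 = 0.377240
  M+6: 0.6919×0.15378947 = 0.106407
Scale to base peak (0.402520) = 100: 28.28 : 100.00 : 93.72 : 26.44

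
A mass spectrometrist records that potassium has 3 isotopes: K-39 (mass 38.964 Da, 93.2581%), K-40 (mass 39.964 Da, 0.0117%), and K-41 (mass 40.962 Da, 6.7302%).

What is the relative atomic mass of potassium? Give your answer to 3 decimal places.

Average mass = Σ (abundance × isotope mass) = 0.932581 × 38.964 + 0.000117 × 39.964 + 0.067302 × 40.962
= 36.3371 + 0.0047 + 2.7568 = 39.0986 Da

39.099 Da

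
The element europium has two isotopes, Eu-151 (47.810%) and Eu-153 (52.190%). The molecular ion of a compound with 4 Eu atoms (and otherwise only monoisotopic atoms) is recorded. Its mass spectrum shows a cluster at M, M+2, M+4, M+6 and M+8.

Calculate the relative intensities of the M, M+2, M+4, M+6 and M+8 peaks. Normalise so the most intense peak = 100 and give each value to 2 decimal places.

Expanding (0.47810 + 0.52190)^4:
P(M) = 0.47810^4 = 0.052249
P(M+2) = 4 × 0.47810^3 × 0.52190^1 = 0.228141
P(M+4) = 6 × 0.47810^2 × 0.52190^2 = 0.373563
P(M+6) = 4 × 0.47810^1 × 0.52190^3 = 0.271857
P(M+8) = 0.52190^4 = 0.074191
The M+4 peak is largest (0.373563); scaling to 100 gives 13.99 : 61.07 : 100.00 : 72.77 : 19.86.

13.99 : 61.07 : 100.00 : 72.77 : 19.86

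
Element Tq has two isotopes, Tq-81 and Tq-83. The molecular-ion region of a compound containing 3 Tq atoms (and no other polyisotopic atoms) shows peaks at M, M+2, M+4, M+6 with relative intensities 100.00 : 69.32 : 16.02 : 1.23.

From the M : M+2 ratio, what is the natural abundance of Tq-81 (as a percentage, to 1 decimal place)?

81.2%

If p is the fraction of Tq that is Tq-81, then I(M+2)/I(M) = [C(3,1)·p^2·(1−p)] / p^3 = 3·(1−p)/p = 69.32/100.00 = 0.6932
(1−p)/p = 0.6932/3 = 0.2311  ⇒  p = 1/(1 + 0.2311) = 0.8123
Tq-81: 81.2%, Tq-83: 18.8%.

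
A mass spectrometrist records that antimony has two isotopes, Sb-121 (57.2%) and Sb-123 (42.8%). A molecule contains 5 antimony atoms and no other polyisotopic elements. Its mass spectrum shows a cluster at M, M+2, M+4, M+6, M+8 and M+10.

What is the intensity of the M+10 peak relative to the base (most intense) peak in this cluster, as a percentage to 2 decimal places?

4.19%

(0.572 + 0.428)^5 gives M 0.0612, M+2 0.2291, M+4 0.3428, M+6 0.2565, M+8 0.0960, M+10 0.0144; the largest is M+4.
P(M+4) = C(5,2) × 0.572^3 × 0.428^2 = 10 × 0.18714925 × 0.183184 = 0.342827 (base)
P(M+10) = C(5,5) × 0.572^0 × 0.428^5 = 1 × 1.0000 × 0.01436213 = 0.014362
Relative intensity = 0.014362 / 0.342827 × 100 = 4.19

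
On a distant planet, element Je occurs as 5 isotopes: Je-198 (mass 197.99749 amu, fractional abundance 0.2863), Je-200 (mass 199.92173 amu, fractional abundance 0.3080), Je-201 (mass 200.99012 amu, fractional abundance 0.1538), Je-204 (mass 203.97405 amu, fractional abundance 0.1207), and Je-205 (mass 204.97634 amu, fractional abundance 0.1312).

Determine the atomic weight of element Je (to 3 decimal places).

Ar = Σ fᵢ·mᵢ = 0.2863 × 197.99749 + 0.3080 × 199.92173 + 0.1538 × 200.99012 + 0.1207 × 203.97405 + 0.1312 × 204.97634
= 56.686681 + 61.575893 + 30.912280 + 24.619668 + 26.892896 = 200.687418 amu

200.687 amu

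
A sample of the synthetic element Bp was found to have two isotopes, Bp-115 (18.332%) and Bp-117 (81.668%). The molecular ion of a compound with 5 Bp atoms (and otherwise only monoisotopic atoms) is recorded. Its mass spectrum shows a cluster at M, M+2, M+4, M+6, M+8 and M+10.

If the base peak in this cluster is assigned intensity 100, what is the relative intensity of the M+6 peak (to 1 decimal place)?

44.9

(0.18332 + 0.81668)^5 gives M 0.0002, M+2 0.0046, M+4 0.0411, M+6 0.1831, M+8 0.4077, M+10 0.3633; the largest is M+8.
P(M+8) = C(5,4) × 0.18332^1 × 0.81668^4 = 5 × 0.18332 × 0.44484394 = 0.407744 (base)
P(M+6) = C(5,3) × 0.18332^2 × 0.81668^3 = 10 × 0.03360622 × 0.54469797 = 0.183052
Relative intensity = 0.183052 / 0.407744 × 100 = 44.9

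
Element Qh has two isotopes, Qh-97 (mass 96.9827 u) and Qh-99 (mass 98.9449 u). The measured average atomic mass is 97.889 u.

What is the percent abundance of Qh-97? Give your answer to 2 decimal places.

Let x be the fractional abundance of Qh-97; then Qh-99 has abundance 1 − x.
96.9827·x + 98.9449·(1 − x) = 97.889
(96.9827 − 98.9449)·x = 97.889 − 98.9449
x = -1.0559 / -1.9622 = 0.53812 → 53.81% Qh-97, 46.19% Qh-99.

53.81%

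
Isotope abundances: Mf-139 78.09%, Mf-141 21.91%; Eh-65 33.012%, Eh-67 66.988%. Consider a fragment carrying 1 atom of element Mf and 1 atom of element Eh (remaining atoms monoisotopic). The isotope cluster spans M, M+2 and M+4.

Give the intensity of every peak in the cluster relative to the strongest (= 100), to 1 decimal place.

43.3 : 100.0 : 24.6

Element Mf pattern (n=1): 0.7809 : 0.2191
Element Eh pattern (n=1): 0.33012 : 0.66988
Convolve the two distributions (both contribute in 2-u steps):
  M: 0.7809×0.33012 = 0.257791
  M+2: 0.7809×0.66988 + 0.2191×0.33012 = 0.595439
  M+4: 0.2191×0.66988 = 0.146771
Scale to base peak (0.595439) = 100: 43.3 : 100.0 : 24.6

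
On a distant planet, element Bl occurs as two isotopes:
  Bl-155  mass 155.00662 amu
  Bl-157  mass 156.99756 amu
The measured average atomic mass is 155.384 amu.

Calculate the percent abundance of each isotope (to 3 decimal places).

Writing the weighted mean with unknown fraction x of Bl-155:
155.00662·x + 156.99756·(1 − x) = 155.384
(155.00662 − 156.99756)·x = 155.384 − 156.99756
x = -1.61356 / -1.99094 = 0.81045 → 81.045% Bl-155, 18.955% Bl-157.

Bl-155: 81.045%, Bl-157: 18.955%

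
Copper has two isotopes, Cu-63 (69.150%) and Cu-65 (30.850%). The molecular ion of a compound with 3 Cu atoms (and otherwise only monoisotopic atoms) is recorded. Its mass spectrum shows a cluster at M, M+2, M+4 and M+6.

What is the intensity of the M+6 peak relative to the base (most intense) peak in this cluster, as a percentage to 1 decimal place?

6.6%

Binomial terms of (0.69150 + 0.30850)^3: M 0.3307, M+2 0.4425, M+4 0.1974, M+6 0.0294 → M+2 is the base peak.
P(M+2) = C(3,1) × 0.69150^2 × 0.30850^1 = 3 × 0.47817225 × 0.3085 = 0.442548 (base)
P(M+6) = C(3,3) × 0.69150^0 × 0.30850^3 = 1 × 1.0000 × 0.02936064 = 0.029361
Relative intensity = 0.029361 / 0.442548 × 100 = 6.6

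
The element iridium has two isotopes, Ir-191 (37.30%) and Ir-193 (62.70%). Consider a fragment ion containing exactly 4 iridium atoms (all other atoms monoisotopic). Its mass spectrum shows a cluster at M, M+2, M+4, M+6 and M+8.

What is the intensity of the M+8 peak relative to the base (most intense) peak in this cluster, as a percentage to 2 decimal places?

42.02%

(0.3730 + 0.6270)^4 gives M 0.0194, M+2 0.1302, M+4 0.3282, M+6 0.3678, M+8 0.1546; the largest is M+6.
P(M+6) = C(4,3) × 0.3730^1 × 0.6270^3 = 4 × 0.3730 × 0.24649188 = 0.367766 (base)
P(M+8) = C(4,4) × 0.3730^0 × 0.6270^4 = 1 × 1.0000 × 0.15455041 = 0.154550
Relative intensity = 0.154550 / 0.367766 × 100 = 42.02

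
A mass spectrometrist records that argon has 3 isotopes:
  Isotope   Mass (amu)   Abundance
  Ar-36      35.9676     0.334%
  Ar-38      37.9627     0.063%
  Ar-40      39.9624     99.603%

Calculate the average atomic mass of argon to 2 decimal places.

The abundance-weighted mean is 0.00334 × 35.9676 + 0.00063 × 37.9627 + 0.99603 × 39.9624
= 0.12013 + 0.02392 + 39.80375 = 39.94780 amu

39.95 amu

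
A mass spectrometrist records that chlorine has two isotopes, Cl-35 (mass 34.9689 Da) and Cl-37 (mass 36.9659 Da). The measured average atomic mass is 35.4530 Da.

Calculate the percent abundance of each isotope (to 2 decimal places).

Cl-35: 75.76%, Cl-37: 24.24%

With x = fraction of Cl-35 (so Cl-37 is 1 − x):
34.9689·x + 36.9659·(1 − x) = 35.4530
(34.9689 − 36.9659)·x = 35.4530 − 36.9659
x = -1.5129 / -1.9970 = 0.75759 → 75.76% Cl-35, 24.24% Cl-37.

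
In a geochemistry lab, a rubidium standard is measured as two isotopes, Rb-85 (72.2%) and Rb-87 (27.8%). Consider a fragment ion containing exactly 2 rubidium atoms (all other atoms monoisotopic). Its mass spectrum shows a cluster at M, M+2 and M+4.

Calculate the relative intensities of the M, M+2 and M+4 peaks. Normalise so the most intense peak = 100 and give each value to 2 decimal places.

Expanding (0.722 + 0.278)^2:
P(M) = 0.722^2 = 0.521284
P(M+2) = 2 × 0.722^1 × 0.278^1 = 0.401432
P(M+4) = 0.278^2 = 0.077284
The M peak is largest (0.521284); scaling to 100 gives 100.00 : 77.01 : 14.83.

100.00 : 77.01 : 14.83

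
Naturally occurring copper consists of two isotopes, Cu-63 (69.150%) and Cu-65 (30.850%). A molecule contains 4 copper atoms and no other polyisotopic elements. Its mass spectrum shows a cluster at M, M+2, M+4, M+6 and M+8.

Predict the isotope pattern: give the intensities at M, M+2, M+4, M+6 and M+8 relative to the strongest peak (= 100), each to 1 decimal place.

56.0 : 100.0 : 66.9 : 19.9 : 2.2

The 4 Cu atoms are independent, so intensities follow the terms of (0.69150 + 0.30850)^4.
P(M) = 0.69150^4 = 0.228649
P(M+2) = 4 × 0.69150^3 × 0.30850^1 = 0.408030
P(M+4) = 6 × 0.69150^2 × 0.30850^2 = 0.273052
P(M+6) = 4 × 0.69150^1 × 0.30850^3 = 0.081212
P(M+8) = 0.30850^4 = 0.009058
The M+2 peak is largest (0.408030); scaling to 100 gives 56.0 : 100.0 : 66.9 : 19.9 : 2.2.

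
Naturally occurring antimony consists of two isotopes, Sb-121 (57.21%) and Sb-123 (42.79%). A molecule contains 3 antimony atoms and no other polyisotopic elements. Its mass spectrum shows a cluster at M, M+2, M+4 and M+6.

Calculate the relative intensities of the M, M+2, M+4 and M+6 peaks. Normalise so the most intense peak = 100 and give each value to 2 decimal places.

44.57 : 100.00 : 74.79 : 18.65

Each Sb atom is independently Sb-121 (p = 0.5721) or Sb-123 (q = 0.4279); the cluster is the binomial expansion (p + q)^3.
P(M) = 0.5721^3 = 0.187247
P(M+2) = 3 × 0.5721^2 × 0.4279^1 = 0.420153
P(M+4) = 3 × 0.5721^1 × 0.4279^2 = 0.314252
P(M+6) = 0.4279^3 = 0.078348
The M+2 peak is largest (0.420153); scaling to 100 gives 44.57 : 100.00 : 74.79 : 18.65.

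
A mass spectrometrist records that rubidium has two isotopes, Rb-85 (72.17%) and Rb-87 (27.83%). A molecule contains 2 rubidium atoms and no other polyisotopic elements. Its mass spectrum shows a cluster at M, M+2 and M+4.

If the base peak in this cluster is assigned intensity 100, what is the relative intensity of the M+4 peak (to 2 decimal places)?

14.87

(0.7217 + 0.2783)^2 gives M 0.5209, M+2 0.4017, M+4 0.0775; the largest is M.
P(M) = C(2,0) × 0.7217^2 × 0.2783^0 = 1 × 0.52085089 × 1.0000 = 0.520851 (base)
P(M+4) = C(2,2) × 0.7217^0 × 0.2783^2 = 1 × 1.0000 × 0.07745089 = 0.077451
Relative intensity = 0.077451 / 0.520851 × 100 = 14.87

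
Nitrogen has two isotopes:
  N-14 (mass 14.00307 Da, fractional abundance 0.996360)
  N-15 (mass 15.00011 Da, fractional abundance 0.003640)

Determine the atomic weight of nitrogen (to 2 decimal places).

Ar = Σ fᵢ·mᵢ = 0.996360 × 14.00307 + 0.003640 × 15.00011
= 13.952099 + 0.054600 = 14.006699 Da

14.01 Da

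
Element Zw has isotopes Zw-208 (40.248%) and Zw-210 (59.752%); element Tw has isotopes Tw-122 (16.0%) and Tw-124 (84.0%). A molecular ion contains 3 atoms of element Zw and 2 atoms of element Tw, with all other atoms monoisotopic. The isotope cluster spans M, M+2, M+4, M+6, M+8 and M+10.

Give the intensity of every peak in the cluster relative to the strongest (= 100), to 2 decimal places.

0.46 : 6.90 : 37.37 : 90.24 : 100.00 : 41.64

Element Zw pattern (n=3): 0.0651978 : 0.29037706 : 0.43109248 : 0.21333266
Element Tw pattern (n=2): 0.0256 : 0.2688 : 0.7056
Convolve the two distributions (both contribute in 2-u steps):
  M: 0.0651978×0.0256 = 0.001669
  M+2: 0.0651978×0.2688 + 0.29037706×0.0256 = 0.024959
  M+4: 0.0651978×0.7056 + 0.29037706×0.2688 + 0.43109248×0.0256 = 0.135093
  M+6: 0.29037706×0.7056 + 0.43109248×0.2688 + 0.21333266×0.0256 = 0.326229
  M+8: 0.43109248×0.7056 + 0.21333266×0.2688 = 0.361523
  M+10: 0.21333266×0.7056 = 0.150528
Scale to base peak (0.361523) = 100: 0.46 : 6.90 : 37.37 : 90.24 : 100.00 : 41.64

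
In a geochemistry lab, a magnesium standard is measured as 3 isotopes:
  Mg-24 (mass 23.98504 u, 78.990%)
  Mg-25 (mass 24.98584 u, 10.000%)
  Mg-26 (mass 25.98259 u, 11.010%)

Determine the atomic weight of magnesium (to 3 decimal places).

Average mass = Σ (abundance × isotope mass) = 0.78990 × 23.98504 + 0.10000 × 24.98584 + 0.11010 × 25.98259
= 18.945783 + 2.498584 + 2.860683 = 24.305050 u

24.305 u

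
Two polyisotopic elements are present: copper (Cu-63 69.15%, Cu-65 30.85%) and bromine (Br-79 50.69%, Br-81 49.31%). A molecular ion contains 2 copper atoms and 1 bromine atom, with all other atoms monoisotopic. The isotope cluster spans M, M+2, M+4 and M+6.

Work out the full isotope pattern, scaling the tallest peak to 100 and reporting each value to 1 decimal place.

Copper pattern (n=2): 0.47817225 : 0.4266555 : 0.09517225
Bromine pattern (n=1): 0.5069 : 0.4931
Convolve the two distributions (both contribute in 2-u steps):
  M: 0.47817225×0.5069 = 0.242386
  M+2: 0.47817225×0.4931 + 0.4266555×0.5069 = 0.452058
  M+4: 0.4266555×0.4931 + 0.09517225×0.5069 = 0.258627
  M+6: 0.09517225×0.4931 = 0.046929
Scale to base peak (0.452058) = 100: 53.6 : 100.0 : 57.2 : 10.4

53.6 : 100.0 : 57.2 : 10.4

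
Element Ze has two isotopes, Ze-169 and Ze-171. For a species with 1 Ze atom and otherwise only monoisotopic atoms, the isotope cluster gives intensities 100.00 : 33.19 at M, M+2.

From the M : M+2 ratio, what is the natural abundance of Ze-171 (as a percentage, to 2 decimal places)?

Let p = fractional abundance of Ze-169. I(M+2)/I(M) = [C(1,1)·p^0·(1−p)] / p^1 = 1·(1−p)/p = 33.19/100.00 = 0.3319
(1−p)/p = 0.3319/1 = 0.3319  ⇒  p = 1/(1 + 0.3319) = 0.7508
Ze-169: 75.08%, Ze-171: 24.92%.

24.92%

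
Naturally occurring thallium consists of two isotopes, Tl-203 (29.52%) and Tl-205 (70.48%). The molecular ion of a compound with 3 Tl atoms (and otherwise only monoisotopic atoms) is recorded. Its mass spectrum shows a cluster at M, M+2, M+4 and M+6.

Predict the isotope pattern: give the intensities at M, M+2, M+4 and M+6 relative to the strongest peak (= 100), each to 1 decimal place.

The 3 Tl atoms are independent, so intensities follow the terms of (0.2952 + 0.7048)^3.
P(M) = 0.2952^3 = 0.025725
P(M+2) = 3 × 0.2952^2 × 0.7048^1 = 0.184255
P(M+4) = 3 × 0.2952^1 × 0.7048^2 = 0.439916
P(M+6) = 0.7048^3 = 0.350104
The M+4 peak is largest (0.439916); scaling to 100 gives 5.8 : 41.9 : 100.0 : 79.6.

5.8 : 41.9 : 100.0 : 79.6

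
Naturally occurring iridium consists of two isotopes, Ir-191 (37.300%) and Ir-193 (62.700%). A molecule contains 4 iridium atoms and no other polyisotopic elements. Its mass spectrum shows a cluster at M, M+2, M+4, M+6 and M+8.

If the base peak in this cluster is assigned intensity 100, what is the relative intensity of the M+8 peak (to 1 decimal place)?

Binomial terms of (0.37300 + 0.62700)^4: M 0.0194, M+2 0.1302, M+4 0.3282, M+6 0.3678, M+8 0.1546 → M+6 is the base peak.
P(M+6) = C(4,3) × 0.37300^1 × 0.62700^3 = 4 × 0.3730 × 0.24649188 = 0.367766 (base)
P(M+8) = C(4,4) × 0.37300^0 × 0.62700^4 = 1 × 1.0000 × 0.15455041 = 0.154550
Relative intensity = 0.154550 / 0.367766 × 100 = 42.0

42.0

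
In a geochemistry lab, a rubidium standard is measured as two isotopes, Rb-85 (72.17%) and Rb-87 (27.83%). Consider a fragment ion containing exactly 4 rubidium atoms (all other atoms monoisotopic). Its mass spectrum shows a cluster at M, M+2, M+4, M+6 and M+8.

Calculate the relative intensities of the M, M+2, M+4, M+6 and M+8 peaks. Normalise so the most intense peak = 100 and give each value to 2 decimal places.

Expanding (0.7217 + 0.2783)^4:
P(M) = 0.7217^4 = 0.271286
P(M+2) = 4 × 0.7217^3 × 0.2783^1 = 0.418450
P(M+4) = 6 × 0.7217^2 × 0.2783^2 = 0.242042
P(M+6) = 4 × 0.7217^1 × 0.2783^3 = 0.062224
P(M+8) = 0.2783^4 = 0.005999
The M+2 peak is largest (0.418450); scaling to 100 gives 64.83 : 100.00 : 57.84 : 14.87 : 1.43.

64.83 : 100.00 : 57.84 : 14.87 : 1.43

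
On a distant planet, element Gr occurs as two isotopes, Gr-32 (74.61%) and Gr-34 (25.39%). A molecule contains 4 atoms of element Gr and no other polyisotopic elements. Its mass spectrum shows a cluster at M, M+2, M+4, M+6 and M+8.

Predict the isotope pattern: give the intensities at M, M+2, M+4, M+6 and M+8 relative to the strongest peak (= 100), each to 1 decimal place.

73.5 : 100.0 : 51.0 : 11.6 : 1.0

The 4 Gr atoms are independent, so intensities follow the terms of (0.7461 + 0.2539)^4.
P(M) = 0.7461^4 = 0.309876
P(M+2) = 4 × 0.7461^3 × 0.2539^1 = 0.421807
P(M+4) = 6 × 0.7461^2 × 0.2539^2 = 0.215313
P(M+6) = 4 × 0.7461^1 × 0.2539^3 = 0.048848
P(M+8) = 0.2539^4 = 0.004156
The M+2 peak is largest (0.421807); scaling to 100 gives 73.5 : 100.0 : 51.0 : 11.6 : 1.0.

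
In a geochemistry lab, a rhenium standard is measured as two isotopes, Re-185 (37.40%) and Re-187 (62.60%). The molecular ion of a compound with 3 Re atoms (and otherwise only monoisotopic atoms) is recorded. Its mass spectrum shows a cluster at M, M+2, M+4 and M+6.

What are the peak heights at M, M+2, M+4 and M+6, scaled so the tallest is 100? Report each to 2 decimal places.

11.90 : 59.74 : 100.00 : 55.79

Each Re atom is independently Re-185 (p = 0.3740) or Re-187 (q = 0.6260); the cluster is the binomial expansion (p + q)^3.
P(M) = 0.3740^3 = 0.052314
P(M+2) = 3 × 0.3740^2 × 0.6260^1 = 0.262687
P(M+4) = 3 × 0.3740^1 × 0.6260^2 = 0.439685
P(M+6) = 0.6260^3 = 0.245314
The M+4 peak is largest (0.439685); scaling to 100 gives 11.90 : 59.74 : 100.00 : 55.79.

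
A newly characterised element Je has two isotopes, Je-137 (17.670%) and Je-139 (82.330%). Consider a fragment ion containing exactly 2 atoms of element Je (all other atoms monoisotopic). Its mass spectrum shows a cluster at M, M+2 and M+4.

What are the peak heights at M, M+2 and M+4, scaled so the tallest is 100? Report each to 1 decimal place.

The 2 Je atoms are independent, so intensities follow the terms of (0.17670 + 0.82330)^2.
P(M) = 0.17670^2 = 0.031223
P(M+2) = 2 × 0.17670^1 × 0.82330^1 = 0.290954
P(M+4) = 0.82330^2 = 0.677823
The M+4 peak is largest (0.677823); scaling to 100 gives 4.6 : 42.9 : 100.0.

4.6 : 42.9 : 100.0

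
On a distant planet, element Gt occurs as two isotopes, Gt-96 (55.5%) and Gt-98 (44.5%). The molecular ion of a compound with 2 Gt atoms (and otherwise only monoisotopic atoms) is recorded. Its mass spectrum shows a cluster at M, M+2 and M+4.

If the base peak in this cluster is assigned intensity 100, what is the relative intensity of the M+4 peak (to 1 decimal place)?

Term probabilities: M 0.3080, M+2 0.4940, M+4 0.1980. Base peak = M+2.
P(M+2) = C(2,1) × 0.555^1 × 0.445^1 = 2 × 0.5550 × 0.4450 = 0.493950 (base)
P(M+4) = C(2,2) × 0.555^0 × 0.445^2 = 1 × 1.0000 × 0.198025 = 0.198025
Relative intensity = 0.198025 / 0.493950 × 100 = 40.1

40.1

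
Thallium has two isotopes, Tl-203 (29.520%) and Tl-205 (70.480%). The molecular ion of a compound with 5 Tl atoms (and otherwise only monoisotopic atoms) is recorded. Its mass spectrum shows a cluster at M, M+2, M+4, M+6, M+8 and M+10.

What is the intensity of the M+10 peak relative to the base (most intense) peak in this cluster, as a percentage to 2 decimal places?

47.75%

(0.29520 + 0.70480)^5 gives M 0.0022, M+2 0.0268, M+4 0.1278, M+6 0.3051, M+8 0.3642, M+10 0.1739; the largest is M+8.
P(M+8) = C(5,4) × 0.29520^1 × 0.70480^4 = 5 × 0.2952 × 0.24675365 = 0.364208 (base)
P(M+10) = C(5,5) × 0.29520^0 × 0.70480^5 = 1 × 1.0000 × 0.17391197 = 0.173912
Relative intensity = 0.173912 / 0.364208 × 100 = 47.75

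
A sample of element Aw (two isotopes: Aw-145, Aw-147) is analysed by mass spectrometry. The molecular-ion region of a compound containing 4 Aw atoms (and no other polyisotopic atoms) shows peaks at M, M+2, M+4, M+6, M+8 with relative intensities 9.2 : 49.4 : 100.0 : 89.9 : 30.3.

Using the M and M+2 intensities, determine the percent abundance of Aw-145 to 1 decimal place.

42.7%

Let p = fractional abundance of Aw-145. I(M+2)/I(M) = [C(4,1)·p^3·(1−p)] / p^4 = 4·(1−p)/p = 49.4/9.2 = 5.3696
(1−p)/p = 5.3696/4 = 1.3424  ⇒  p = 1/(1 + 1.3424) = 0.4269
Aw-145: 42.7%, Aw-147: 57.3%.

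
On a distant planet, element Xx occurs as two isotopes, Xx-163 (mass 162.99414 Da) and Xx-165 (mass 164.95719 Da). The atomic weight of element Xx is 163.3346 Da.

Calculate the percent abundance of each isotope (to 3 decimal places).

With x = fraction of Xx-163 (so Xx-165 is 1 − x):
162.99414·x + 164.95719·(1 − x) = 163.3346
(162.99414 − 164.95719)·x = 163.3346 − 164.95719
x = -1.62259 / -1.96305 = 0.82657 → 82.657% Xx-163, 17.343% Xx-165.

Xx-163: 82.657%, Xx-165: 17.343%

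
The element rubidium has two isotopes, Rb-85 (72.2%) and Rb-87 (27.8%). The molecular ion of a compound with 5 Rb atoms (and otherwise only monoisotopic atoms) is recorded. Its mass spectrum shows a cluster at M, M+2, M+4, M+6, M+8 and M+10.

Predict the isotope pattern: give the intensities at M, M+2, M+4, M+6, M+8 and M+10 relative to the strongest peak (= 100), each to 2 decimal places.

Each Rb atom is independently Rb-85 (p = 0.722) or Rb-87 (q = 0.278); the cluster is the binomial expansion (p + q)^5.
P(M) = 0.722^5 = 0.196194
P(M+2) = 5 × 0.722^4 × 0.278^1 = 0.377714
P(M+4) = 10 × 0.722^3 × 0.278^2 = 0.290872
P(M+6) = 10 × 0.722^2 × 0.278^3 = 0.111998
P(M+8) = 5 × 0.722^1 × 0.278^4 = 0.021562
P(M+10) = 0.278^5 = 0.001660
The M+2 peak is largest (0.377714); scaling to 100 gives 51.94 : 100.00 : 77.01 : 29.65 : 5.71 : 0.44.

51.94 : 100.00 : 77.01 : 29.65 : 5.71 : 0.44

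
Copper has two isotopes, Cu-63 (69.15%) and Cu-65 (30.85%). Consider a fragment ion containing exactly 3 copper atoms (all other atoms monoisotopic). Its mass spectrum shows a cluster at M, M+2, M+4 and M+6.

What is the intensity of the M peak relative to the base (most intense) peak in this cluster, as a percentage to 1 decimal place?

Term probabilities: M 0.3307, M+2 0.4425, M+4 0.1974, M+6 0.0294. Base peak = M+2.
P(M+2) = C(3,1) × 0.6915^2 × 0.3085^1 = 3 × 0.47817225 × 0.3085 = 0.442548 (base)
P(M) = C(3,0) × 0.6915^3 × 0.3085^0 = 1 × 0.33065611 × 1.0000 = 0.330656
Relative intensity = 0.330656 / 0.442548 × 100 = 74.7

74.7%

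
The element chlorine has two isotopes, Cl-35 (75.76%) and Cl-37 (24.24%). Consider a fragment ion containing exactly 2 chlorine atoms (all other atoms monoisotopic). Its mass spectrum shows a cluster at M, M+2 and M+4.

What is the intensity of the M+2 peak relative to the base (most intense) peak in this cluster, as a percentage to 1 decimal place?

(0.7576 + 0.2424)^2 gives M 0.5740, M+2 0.3673, M+4 0.0588; the largest is M.
P(M) = C(2,0) × 0.7576^2 × 0.2424^0 = 1 × 0.57395776 × 1.0000 = 0.573958 (base)
P(M+2) = C(2,1) × 0.7576^1 × 0.2424^1 = 2 × 0.7576 × 0.2424 = 0.367284
Relative intensity = 0.367284 / 0.573958 × 100 = 64.0

64.0%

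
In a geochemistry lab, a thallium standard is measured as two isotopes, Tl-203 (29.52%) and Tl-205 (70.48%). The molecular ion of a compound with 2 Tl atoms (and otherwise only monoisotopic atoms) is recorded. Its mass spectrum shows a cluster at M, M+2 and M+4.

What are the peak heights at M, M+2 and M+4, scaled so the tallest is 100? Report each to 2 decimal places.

The 2 Tl atoms are independent, so intensities follow the terms of (0.2952 + 0.7048)^2.
P(M) = 0.2952^2 = 0.087143
P(M+2) = 2 × 0.2952^1 × 0.7048^1 = 0.416114
P(M+4) = 0.7048^2 = 0.496743
The M+4 peak is largest (0.496743); scaling to 100 gives 17.54 : 83.77 : 100.00.

17.54 : 83.77 : 100.00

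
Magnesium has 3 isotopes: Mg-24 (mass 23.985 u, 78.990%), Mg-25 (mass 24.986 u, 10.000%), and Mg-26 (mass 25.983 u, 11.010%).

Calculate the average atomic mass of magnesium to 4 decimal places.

Average mass = Σ (abundance × isotope mass) = 0.78990 × 23.985 + 0.10000 × 24.986 + 0.11010 × 25.983
= 18.94575 + 2.49860 + 2.86073 = 24.30508 u

24.3051 u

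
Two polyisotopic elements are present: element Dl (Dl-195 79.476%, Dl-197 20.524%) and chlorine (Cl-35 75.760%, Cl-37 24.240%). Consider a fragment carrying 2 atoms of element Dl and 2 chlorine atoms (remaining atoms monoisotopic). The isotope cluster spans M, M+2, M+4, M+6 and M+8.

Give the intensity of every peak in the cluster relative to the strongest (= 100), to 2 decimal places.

Element Dl pattern (n=2): 0.63164346 : 0.32623308 : 0.04212346
Chlorine pattern (n=2): 0.57395776 : 0.36728448 : 0.05875776
Convolve the two distributions (both contribute in 2-u steps):
  M: 0.63164346×0.57395776 = 0.362537
  M+2: 0.63164346×0.36728448 + 0.32623308×0.57395776 = 0.419237
  M+4: 0.63164346×0.05875776 + 0.32623308×0.36728448 + 0.04212346×0.57395776 = 0.181111
  M+6: 0.32623308×0.05875776 + 0.04212346×0.36728448 = 0.034640
  M+8: 0.04212346×0.05875776 = 0.002475
Scale to base peak (0.419237) = 100: 86.48 : 100.00 : 43.20 : 8.26 : 0.59

86.48 : 100.00 : 43.20 : 8.26 : 0.59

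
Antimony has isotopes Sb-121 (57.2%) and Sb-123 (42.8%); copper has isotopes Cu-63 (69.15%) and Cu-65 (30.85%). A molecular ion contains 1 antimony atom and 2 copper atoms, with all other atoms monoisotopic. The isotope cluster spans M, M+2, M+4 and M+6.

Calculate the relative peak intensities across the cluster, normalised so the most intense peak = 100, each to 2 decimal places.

Antimony pattern (n=1): 0.5720 : 0.4280
Copper pattern (n=2): 0.47817225 : 0.4266555 : 0.09517225
Convolve the two distributions (both contribute in 2-u steps):
  M: 0.5720×0.47817225 = 0.273515
  M+2: 0.5720×0.4266555 + 0.4280×0.47817225 = 0.448705
  M+4: 0.5720×0.09517225 + 0.4280×0.4266555 = 0.237047
  M+6: 0.4280×0.09517225 = 0.040734
Scale to base peak (0.448705) = 100: 60.96 : 100.00 : 52.83 : 9.08

60.96 : 100.00 : 52.83 : 9.08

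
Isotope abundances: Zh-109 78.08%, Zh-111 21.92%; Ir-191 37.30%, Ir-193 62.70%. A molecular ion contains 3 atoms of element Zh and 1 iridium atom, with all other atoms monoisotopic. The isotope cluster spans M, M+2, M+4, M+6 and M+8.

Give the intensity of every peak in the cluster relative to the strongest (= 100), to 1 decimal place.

39.6 : 100.0 : 65.5 : 16.6 : 1.5

Element Zh pattern (n=3): 0.47601366 : 0.40090495 : 0.11254913 : 0.01053226
Iridium pattern (n=1): 0.3730 : 0.6270
Convolve the two distributions (both contribute in 2-u steps):
  M: 0.47601366×0.3730 = 0.177553
  M+2: 0.47601366×0.6270 + 0.40090495×0.3730 = 0.447998
  M+4: 0.40090495×0.6270 + 0.11254913×0.3730 = 0.293348
  M+6: 0.11254913×0.6270 + 0.01053226×0.3730 = 0.074497
  M+8: 0.01053226×0.6270 = 0.006604
Scale to base peak (0.447998) = 100: 39.6 : 100.0 : 65.5 : 16.6 : 1.5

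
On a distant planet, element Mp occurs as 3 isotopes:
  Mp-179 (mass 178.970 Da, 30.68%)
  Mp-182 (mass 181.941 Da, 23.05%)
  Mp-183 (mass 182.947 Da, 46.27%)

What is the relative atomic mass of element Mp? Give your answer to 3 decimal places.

181.495 Da

Weight each isotope mass by its fractional abundance: 0.3068 × 178.970 + 0.2305 × 181.941 + 0.4627 × 182.947
= 54.9080 + 41.9374 + 84.6496 = 181.4950 Da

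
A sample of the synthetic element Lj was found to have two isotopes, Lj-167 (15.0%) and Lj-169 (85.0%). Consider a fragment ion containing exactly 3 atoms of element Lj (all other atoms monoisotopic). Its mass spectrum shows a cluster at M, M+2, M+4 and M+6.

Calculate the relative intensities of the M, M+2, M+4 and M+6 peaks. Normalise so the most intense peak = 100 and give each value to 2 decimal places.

0.55 : 9.34 : 52.94 : 100.00

Each Lj atom is independently Lj-167 (p = 0.150) or Lj-169 (q = 0.850); the cluster is the binomial expansion (p + q)^3.
P(M) = 0.150^3 = 0.003375
P(M+2) = 3 × 0.150^2 × 0.850^1 = 0.057375
P(M+4) = 3 × 0.150^1 × 0.850^2 = 0.325125
P(M+6) = 0.850^3 = 0.614125
The M+6 peak is largest (0.614125); scaling to 100 gives 0.55 : 9.34 : 52.94 : 100.00.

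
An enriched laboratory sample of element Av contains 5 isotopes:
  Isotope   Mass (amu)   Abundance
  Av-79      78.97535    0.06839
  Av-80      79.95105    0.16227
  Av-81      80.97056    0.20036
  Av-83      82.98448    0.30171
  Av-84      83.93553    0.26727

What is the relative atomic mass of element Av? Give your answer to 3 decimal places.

The abundance-weighted mean is 0.06839 × 78.97535 + 0.16227 × 79.95105 + 0.20036 × 80.97056 + 0.30171 × 82.98448 + 0.26727 × 83.93553
= 5.401124 + 12.973657 + 16.223261 + 25.037247 + 22.433449 = 82.068738 amu

82.069 amu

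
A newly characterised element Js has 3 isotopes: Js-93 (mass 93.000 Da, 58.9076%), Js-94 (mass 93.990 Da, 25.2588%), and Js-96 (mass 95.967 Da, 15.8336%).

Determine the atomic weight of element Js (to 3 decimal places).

93.720 Da

Ar = Σ fᵢ·mᵢ = 0.589076 × 93.000 + 0.252588 × 93.990 + 0.158336 × 95.967
= 54.7841 + 23.7407 + 15.1950 = 93.7198 Da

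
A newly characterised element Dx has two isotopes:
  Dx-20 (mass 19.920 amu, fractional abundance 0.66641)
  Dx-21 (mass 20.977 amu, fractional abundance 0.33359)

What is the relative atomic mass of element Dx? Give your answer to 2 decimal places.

The abundance-weighted mean is 0.66641 × 19.920 + 0.33359 × 20.977
= 13.2749 + 6.9977 = 20.2726 amu

20.27 amu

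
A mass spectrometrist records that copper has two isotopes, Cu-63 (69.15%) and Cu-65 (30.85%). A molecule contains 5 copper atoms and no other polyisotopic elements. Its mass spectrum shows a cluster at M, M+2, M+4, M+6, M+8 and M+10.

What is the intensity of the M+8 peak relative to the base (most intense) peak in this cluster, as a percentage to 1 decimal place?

8.9%

Term probabilities: M 0.1581, M+2 0.3527, M+4 0.3147, M+6 0.1404, M+8 0.0313, M+10 0.0028. Base peak = M+2.
P(M+2) = C(5,1) × 0.6915^4 × 0.3085^1 = 5 × 0.2286487 × 0.3085 = 0.352691 (base)
P(M+8) = C(5,4) × 0.6915^1 × 0.3085^4 = 5 × 0.6915 × 0.00905776 = 0.031317
Relative intensity = 0.031317 / 0.352691 × 100 = 8.9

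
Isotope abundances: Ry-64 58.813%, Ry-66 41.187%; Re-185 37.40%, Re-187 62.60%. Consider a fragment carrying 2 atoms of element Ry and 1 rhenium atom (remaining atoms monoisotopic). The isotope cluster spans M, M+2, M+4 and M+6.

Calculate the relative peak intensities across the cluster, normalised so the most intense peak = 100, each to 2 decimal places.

Element Ry pattern (n=2): 0.3458969 : 0.48446621 : 0.1696369
Rhenium pattern (n=1): 0.3740 : 0.6260
Convolve the two distributions (both contribute in 2-u steps):
  M: 0.3458969×0.3740 = 0.129365
  M+2: 0.3458969×0.6260 + 0.48446621×0.3740 = 0.397722
  M+4: 0.48446621×0.6260 + 0.1696369×0.3740 = 0.366720
  M+6: 0.1696369×0.6260 = 0.106193
Scale to base peak (0.397722) = 100: 32.53 : 100.00 : 92.21 : 26.70

32.53 : 100.00 : 92.21 : 26.70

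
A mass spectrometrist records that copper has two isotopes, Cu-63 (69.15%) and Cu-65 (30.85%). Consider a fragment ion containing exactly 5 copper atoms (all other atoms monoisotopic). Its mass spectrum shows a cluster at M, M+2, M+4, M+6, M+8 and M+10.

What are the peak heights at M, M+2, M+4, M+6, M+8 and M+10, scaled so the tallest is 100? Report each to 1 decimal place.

Expanding (0.6915 + 0.3085)^5:
P(M) = 0.6915^5 = 0.158111
P(M+2) = 5 × 0.6915^4 × 0.3085^1 = 0.352691
P(M+4) = 10 × 0.6915^3 × 0.3085^2 = 0.314693
P(M+6) = 10 × 0.6915^2 × 0.3085^3 = 0.140394
P(M+8) = 5 × 0.6915^1 × 0.3085^4 = 0.031317
P(M+10) = 0.3085^5 = 0.002794
The M+2 peak is largest (0.352691); scaling to 100 gives 44.8 : 100.0 : 89.2 : 39.8 : 8.9 : 0.8.

44.8 : 100.0 : 89.2 : 39.8 : 8.9 : 0.8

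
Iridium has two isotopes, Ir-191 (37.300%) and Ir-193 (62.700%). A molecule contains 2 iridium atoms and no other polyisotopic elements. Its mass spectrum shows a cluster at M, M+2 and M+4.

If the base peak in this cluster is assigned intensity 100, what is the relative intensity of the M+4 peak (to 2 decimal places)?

84.05

Term probabilities: M 0.1391, M+2 0.4677, M+4 0.3931. Base peak = M+2.
P(M+2) = C(2,1) × 0.37300^1 × 0.62700^1 = 2 × 0.3730 × 0.6270 = 0.467742 (base)
P(M+4) = C(2,2) × 0.37300^0 × 0.62700^2 = 1 × 1.0000 × 0.393129 = 0.393129
Relative intensity = 0.393129 / 0.467742 × 100 = 84.05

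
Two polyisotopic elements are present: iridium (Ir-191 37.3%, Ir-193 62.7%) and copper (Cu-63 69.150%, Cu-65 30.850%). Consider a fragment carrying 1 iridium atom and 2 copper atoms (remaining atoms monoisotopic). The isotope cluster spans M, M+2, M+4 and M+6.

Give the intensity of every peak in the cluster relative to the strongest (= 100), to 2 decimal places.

Iridium pattern (n=1): 0.3730 : 0.6270
Copper pattern (n=2): 0.47817225 : 0.4266555 : 0.09517225
Convolve the two distributions (both contribute in 2-u steps):
  M: 0.3730×0.47817225 = 0.178358
  M+2: 0.3730×0.4266555 + 0.6270×0.47817225 = 0.458957
  M+4: 0.3730×0.09517225 + 0.6270×0.4266555 = 0.303012
  M+6: 0.6270×0.09517225 = 0.059673
Scale to base peak (0.458957) = 100: 38.86 : 100.00 : 66.02 : 13.00

38.86 : 100.00 : 66.02 : 13.00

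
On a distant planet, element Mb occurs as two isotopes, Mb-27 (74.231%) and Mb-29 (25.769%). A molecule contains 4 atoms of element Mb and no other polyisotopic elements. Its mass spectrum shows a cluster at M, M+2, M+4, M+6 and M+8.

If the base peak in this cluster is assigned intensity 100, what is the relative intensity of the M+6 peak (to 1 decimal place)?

12.1

(0.74231 + 0.25769)^4 gives M 0.3036, M+2 0.4216, M+4 0.2195, M+6 0.0508, M+8 0.0044; the largest is M+2.
P(M+2) = C(4,1) × 0.74231^3 × 0.25769^1 = 4 × 0.40903073 × 0.25769 = 0.421613 (base)
P(M+6) = C(4,3) × 0.74231^1 × 0.25769^3 = 4 × 0.74231 × 0.01711168 = 0.050809
Relative intensity = 0.050809 / 0.421613 × 100 = 12.1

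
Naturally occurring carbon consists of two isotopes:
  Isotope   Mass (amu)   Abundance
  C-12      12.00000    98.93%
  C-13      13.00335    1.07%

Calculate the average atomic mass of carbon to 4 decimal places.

12.0107 amu

The abundance-weighted mean is 0.9893 × 12.00000 + 0.0107 × 13.00335
= 11.871600 + 0.139136 = 12.010736 amu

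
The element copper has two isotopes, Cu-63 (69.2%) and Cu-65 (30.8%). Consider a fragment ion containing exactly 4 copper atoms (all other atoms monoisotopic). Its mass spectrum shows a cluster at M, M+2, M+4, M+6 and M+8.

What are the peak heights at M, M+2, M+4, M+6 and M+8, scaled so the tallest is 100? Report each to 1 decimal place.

56.2 : 100.0 : 66.8 : 19.8 : 2.2

The 4 Cu atoms are independent, so intensities follow the terms of (0.692 + 0.308)^4.
P(M) = 0.692^4 = 0.229311
P(M+2) = 4 × 0.692^3 × 0.308^1 = 0.408253
P(M+4) = 6 × 0.692^2 × 0.308^2 = 0.272562
P(M+6) = 4 × 0.692^1 × 0.308^3 = 0.080876
P(M+8) = 0.308^4 = 0.008999
The M+2 peak is largest (0.408253); scaling to 100 gives 56.2 : 100.0 : 66.8 : 19.8 : 2.2.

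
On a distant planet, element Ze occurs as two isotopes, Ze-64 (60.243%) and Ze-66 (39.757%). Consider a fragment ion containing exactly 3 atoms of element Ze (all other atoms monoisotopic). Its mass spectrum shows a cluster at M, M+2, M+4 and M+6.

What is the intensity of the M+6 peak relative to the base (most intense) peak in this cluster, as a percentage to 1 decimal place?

14.5%

Term probabilities: M 0.2186, M+2 0.4329, M+4 0.2857, M+6 0.0628. Base peak = M+2.
P(M+2) = C(3,1) × 0.60243^2 × 0.39757^1 = 3 × 0.3629219 × 0.39757 = 0.432861 (base)
P(M+6) = C(3,3) × 0.60243^0 × 0.39757^3 = 1 × 1.0000 × 0.06284067 = 0.062841
Relative intensity = 0.062841 / 0.432861 × 100 = 14.5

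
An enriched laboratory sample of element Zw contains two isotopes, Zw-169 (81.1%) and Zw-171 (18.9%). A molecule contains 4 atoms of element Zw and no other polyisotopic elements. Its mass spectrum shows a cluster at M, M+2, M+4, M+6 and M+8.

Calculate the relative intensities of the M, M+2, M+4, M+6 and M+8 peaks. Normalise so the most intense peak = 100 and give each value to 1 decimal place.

Each Zw atom is independently Zw-169 (p = 0.811) or Zw-171 (q = 0.189); the cluster is the binomial expansion (p + q)^4.
P(M) = 0.811^4 = 0.432597
P(M+2) = 4 × 0.811^3 × 0.189^1 = 0.403259
P(M+4) = 6 × 0.811^2 × 0.189^2 = 0.140967
P(M+6) = 4 × 0.811^1 × 0.189^3 = 0.021901
P(M+8) = 0.189^4 = 0.001276
The M peak is largest (0.432597); scaling to 100 gives 100.0 : 93.2 : 32.6 : 5.1 : 0.3.

100.0 : 93.2 : 32.6 : 5.1 : 0.3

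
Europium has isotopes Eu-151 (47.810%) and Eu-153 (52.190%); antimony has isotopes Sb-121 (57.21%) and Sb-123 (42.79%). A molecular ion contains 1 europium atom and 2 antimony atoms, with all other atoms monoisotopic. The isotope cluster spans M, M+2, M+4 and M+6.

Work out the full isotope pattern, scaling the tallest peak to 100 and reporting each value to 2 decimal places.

Europium pattern (n=1): 0.4781 : 0.5219
Antimony pattern (n=2): 0.32729841 : 0.48960318 : 0.18309841
Convolve the two distributions (both contribute in 2-u steps):
  M: 0.4781×0.32729841 = 0.156481
  M+2: 0.4781×0.48960318 + 0.5219×0.32729841 = 0.404896
  M+4: 0.4781×0.18309841 + 0.5219×0.48960318 = 0.343063
  M+6: 0.5219×0.18309841 = 0.095559
Scale to base peak (0.404896) = 100: 38.65 : 100.00 : 84.73 : 23.60

38.65 : 100.00 : 84.73 : 23.60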